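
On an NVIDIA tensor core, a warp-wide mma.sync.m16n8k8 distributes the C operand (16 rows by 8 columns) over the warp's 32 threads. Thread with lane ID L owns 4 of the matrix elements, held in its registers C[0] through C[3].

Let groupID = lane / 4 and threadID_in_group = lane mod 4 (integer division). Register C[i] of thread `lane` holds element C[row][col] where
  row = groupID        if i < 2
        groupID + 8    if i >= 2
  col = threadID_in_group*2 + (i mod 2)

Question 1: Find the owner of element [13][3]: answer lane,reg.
r=13→G=5,rhi=1  c=3→T=1,p=1
L=5*4+1=21  i=1*2+1=3

21,3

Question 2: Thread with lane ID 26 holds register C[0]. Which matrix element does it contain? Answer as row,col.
6,4

lane 26→26/4=6, 26 mod 4=2
i=0  r:6+0→6  c:2·2+0→4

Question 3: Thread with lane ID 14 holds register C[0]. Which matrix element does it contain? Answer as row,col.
3,4

L=14→G=14>>2=3, T=14&3=2
[0]→row 3+0=3  col 2·2+0=4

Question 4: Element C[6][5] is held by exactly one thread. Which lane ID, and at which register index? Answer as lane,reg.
r=6->g=6,rb=0  c=5->t=2,b0=1
L=6*4+2=26  i=0*2+1=1

26,1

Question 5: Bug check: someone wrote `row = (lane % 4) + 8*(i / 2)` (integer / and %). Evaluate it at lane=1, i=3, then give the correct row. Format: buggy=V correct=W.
`(lane % 4) + 8*(i / 2)`[1,3]→9
1: G=0,T=1
[3] (0+8,1*2+1) = (8,3)
row: 9 vs 8

buggy=9 correct=8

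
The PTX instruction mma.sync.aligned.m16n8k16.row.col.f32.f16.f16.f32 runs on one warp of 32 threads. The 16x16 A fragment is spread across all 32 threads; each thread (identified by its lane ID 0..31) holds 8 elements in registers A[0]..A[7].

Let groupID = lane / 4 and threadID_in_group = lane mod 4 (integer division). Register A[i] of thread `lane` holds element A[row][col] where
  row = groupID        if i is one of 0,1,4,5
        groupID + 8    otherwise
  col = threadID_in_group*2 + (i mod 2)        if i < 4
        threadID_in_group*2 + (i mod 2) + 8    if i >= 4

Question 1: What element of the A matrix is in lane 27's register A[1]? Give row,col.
L=27→G=27>>2=6, T=27&3=3
[1]→row 6+0=6  col 3·2+1+0=7

6,7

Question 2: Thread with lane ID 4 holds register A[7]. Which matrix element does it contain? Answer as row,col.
9,9

4: G=1,T=0
[7] (1+8,0*2+1+8) = (9,9)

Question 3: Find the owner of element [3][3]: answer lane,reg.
r=3→G=3,rhi=0  c=3→chi=0,T=1,p=1
L=3*4+1=13  i=0*4+0*2+1=1

13,1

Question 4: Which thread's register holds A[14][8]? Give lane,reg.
r=14⇒gr=6,Rb=1  c=8⇒Cb=1,th=0,odd=0
L=6*4+0=24  i=1*4+1*2+0=6

24,6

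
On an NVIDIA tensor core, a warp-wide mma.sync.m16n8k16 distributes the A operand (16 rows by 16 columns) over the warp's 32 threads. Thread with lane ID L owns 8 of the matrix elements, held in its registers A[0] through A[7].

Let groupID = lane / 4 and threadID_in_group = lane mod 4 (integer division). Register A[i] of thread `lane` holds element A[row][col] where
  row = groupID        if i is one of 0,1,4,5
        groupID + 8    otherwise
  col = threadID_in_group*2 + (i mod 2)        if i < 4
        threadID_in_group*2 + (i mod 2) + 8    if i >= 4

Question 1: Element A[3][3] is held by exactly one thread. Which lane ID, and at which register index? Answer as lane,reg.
13,1

r:3=>grp=3,rB=0  c:3=>cB=0,tig=1,lo=1
L=3*4+1=13  i=0*4+0*2+1=1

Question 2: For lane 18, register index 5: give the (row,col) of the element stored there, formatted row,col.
lane 18: g=4 (18/4), t=2 (18%4)
i=5: r=4+0=4, c=2*2+1+8=13

4,13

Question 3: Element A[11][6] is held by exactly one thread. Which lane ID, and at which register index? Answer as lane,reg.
15,2

r:11=>grp=3,rB=1  c:6=>cB=0,tig=3,lo=0
L=3*4+3=15  i=0*4+1*2+0=2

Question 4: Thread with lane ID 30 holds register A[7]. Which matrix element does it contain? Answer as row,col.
L=30→G=30>>2=7, T=30&3=2
[7]→row 7+8=15  col 2·2+1+8=13

15,13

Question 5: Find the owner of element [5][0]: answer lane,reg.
20,0

r=5→G=5,rhi=0  c=0→chi=0,T=0,p=0
L=5*4+0=20  i=0*4+0*2+0=0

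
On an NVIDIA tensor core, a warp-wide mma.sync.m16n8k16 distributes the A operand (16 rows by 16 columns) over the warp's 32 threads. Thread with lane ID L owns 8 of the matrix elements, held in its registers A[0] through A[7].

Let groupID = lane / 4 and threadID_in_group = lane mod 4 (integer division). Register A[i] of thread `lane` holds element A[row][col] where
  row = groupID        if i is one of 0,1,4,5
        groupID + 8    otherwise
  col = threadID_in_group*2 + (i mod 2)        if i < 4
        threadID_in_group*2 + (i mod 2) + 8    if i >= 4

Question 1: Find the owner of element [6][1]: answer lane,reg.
r: 6->gid=6,r8=0  c: 1->c8=0,tid=0,i&1=1
L=6*4+0=24  i=0*4+0*2+1=1

24,1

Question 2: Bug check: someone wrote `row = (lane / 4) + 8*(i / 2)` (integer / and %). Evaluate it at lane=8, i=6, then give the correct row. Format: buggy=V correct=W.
buggy=26 correct=10

`(lane / 4) + 8*(i / 2)`[8,6]->26
8: gid=2,tid=0
[6] (2+8,0*2+0+8) = (10,8)
row: 26 vs 10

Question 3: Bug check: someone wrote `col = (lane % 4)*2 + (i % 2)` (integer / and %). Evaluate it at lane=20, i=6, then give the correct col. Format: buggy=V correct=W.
buggy=0 correct=8

`(lane % 4)*2 + (i % 2)`[20,6]=>0
L=20=>grp=20>>2=5, tig=20&3=0
[6]=>row 5+8=13  col 0·2+0+8=8
col: 0 vs 8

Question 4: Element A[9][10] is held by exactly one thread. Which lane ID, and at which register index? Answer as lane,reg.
r=9->g=1,rb=1  c=10->cb=1,t=1,b0=0
L=1*4+1=5  i=1*4+1*2+0=6

5,6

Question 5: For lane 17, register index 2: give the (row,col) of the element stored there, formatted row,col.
12,2

L=17->gid=17>>2=4, tid=17&3=1
[2]->row 4+8=12  col 1·2+0+0=2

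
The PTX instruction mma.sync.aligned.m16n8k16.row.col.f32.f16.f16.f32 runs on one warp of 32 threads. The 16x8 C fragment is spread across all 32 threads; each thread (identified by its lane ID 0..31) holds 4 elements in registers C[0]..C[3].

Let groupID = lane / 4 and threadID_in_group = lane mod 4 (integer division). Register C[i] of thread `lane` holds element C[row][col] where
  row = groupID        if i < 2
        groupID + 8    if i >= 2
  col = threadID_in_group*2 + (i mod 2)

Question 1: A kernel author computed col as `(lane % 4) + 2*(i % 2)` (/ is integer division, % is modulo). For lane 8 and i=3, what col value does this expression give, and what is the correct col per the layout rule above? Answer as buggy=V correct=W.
buggy=2 correct=1

`(lane % 4) + 2*(i % 2)`[8,3]->2
L=8->g=8>>2=2, t=8&3=0
[3]->row 2+8=10  col 0·2+1=1
col: 2 vs 1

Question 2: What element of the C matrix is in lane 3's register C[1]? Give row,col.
lane 3: gr=0 (3/4), th=3 (3%4)
i=1: r=0+0=0, c=3*2+1=7

0,7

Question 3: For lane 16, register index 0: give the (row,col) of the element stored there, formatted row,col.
4,0

lane 16: g=4 (16/4), t=0 (16%4)
i=0: r=4+0=4, c=0*2+0=0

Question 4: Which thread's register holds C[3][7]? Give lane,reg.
15,1

r=3->g=3,rb=0  c=7->t=3,b0=1
L=3*4+3=15  i=0*2+1=1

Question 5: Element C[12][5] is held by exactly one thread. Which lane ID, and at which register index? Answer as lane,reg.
r=12→G=4,rhi=1  c=5→T=2,p=1
L=4*4+2=18  i=1*2+1=3

18,3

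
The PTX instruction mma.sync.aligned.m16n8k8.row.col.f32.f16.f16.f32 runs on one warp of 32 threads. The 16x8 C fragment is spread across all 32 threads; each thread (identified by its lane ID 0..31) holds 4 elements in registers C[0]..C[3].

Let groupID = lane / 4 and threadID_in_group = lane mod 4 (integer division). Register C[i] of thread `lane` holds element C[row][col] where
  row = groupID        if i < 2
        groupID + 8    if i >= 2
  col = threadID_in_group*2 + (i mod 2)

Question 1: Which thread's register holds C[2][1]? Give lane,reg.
8,1

r: 2->gid=2,r8=0  c: 1->tid=0,i&1=1
L=2*4+0=8  i=0*2+1=1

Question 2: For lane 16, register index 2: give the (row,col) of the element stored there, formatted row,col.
lane 16: g=4 (16/4), t=0 (16%4)
i=2: r=4+8=12, c=0*2+0=0

12,0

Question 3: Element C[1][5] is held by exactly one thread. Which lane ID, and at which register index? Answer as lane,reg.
6,1

r: 1->gid=1,r8=0  c: 5->tid=2,i&1=1
L=1*4+2=6  i=0*2+1=1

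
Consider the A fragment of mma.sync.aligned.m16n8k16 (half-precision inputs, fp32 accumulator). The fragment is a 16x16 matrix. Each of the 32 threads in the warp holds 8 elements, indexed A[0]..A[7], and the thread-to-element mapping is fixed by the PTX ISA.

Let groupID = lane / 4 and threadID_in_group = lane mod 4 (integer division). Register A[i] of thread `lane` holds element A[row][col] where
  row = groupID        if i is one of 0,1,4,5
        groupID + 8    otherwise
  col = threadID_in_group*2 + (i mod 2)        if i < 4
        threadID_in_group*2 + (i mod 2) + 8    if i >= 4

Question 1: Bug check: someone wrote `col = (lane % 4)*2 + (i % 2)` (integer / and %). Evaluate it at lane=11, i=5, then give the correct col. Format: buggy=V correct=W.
`(lane % 4)*2 + (i % 2)`[11,5]→7
L=11→G=11>>2=2, T=11&3=3
[5]→row 2+0=2  col 3·2+1+8=15
col: 7 vs 15

buggy=7 correct=15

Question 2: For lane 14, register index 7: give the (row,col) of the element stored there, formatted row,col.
11,13

lane 14: g=3 (14/4), t=2 (14%4)
i=7: r=3+8=11, c=2*2+1+8=13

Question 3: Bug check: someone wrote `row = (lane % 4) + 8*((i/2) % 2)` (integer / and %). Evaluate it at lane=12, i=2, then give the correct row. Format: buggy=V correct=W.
buggy=8 correct=11

`(lane % 4) + 8*((i/2) % 2)`[12,2]->8
lane 12: g=3 (12/4), t=0 (12%4)
i=2: r=3+8=11, c=0*2+0+0=0
row: 8 vs 11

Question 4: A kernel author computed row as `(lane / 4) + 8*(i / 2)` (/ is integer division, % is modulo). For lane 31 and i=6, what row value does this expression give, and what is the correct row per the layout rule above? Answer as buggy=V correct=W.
`(lane / 4) + 8*(i / 2)`[31,6]→31
31: G=7,T=3
[6] (7+8,3*2+0+8) = (15,14)
row: 31 vs 15

buggy=31 correct=15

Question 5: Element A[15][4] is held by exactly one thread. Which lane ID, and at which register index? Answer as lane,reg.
r:15=>grp=7,rB=1  c:4=>cB=0,tig=2,lo=0
L=7*4+2=30  i=0*4+1*2+0=2

30,2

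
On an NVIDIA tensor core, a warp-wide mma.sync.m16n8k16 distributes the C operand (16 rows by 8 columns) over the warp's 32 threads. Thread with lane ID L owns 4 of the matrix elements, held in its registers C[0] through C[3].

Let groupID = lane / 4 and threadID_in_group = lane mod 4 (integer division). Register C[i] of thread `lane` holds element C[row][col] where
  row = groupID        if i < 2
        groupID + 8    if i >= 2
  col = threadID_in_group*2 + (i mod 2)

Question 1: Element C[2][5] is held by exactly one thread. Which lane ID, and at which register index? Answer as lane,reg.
10,1

r=2→G=2,rhi=0  c=5→T=2,p=1
L=2*4+2=10  i=0*2+1=1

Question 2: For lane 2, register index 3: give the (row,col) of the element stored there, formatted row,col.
L=2->gid=2>>2=0, tid=2&3=2
[3]->row 0+8=8  col 2·2+1=5

8,5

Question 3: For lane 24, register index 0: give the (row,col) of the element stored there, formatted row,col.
6,0

lane 24: grp=6 (24/4), tig=0 (24%4)
i=0: r=6+0=6, c=0*2+0=0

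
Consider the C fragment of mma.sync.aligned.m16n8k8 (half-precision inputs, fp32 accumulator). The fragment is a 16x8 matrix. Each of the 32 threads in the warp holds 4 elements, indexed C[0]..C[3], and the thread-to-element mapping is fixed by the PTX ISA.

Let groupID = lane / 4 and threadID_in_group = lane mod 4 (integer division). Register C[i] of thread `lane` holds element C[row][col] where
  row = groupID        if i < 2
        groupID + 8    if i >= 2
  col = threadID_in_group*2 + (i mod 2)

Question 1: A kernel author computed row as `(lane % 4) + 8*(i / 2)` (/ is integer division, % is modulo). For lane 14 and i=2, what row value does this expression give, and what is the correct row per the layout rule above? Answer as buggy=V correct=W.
buggy=10 correct=11

`(lane % 4) + 8*(i / 2)`[14,2]->10
14: g=3,t=2
[2] (3+8,2*2+0) = (11,4)
row: 10 vs 11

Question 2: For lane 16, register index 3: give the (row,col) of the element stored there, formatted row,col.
L=16=>grp=16>>2=4, tig=16&3=0
[3]=>row 4+8=12  col 0·2+1=1

12,1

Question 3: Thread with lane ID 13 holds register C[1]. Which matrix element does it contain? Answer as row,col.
3,3

lane 13->13/4=3, 13 mod 4=1
i=1  r:3+0->3  c:2·1+1->3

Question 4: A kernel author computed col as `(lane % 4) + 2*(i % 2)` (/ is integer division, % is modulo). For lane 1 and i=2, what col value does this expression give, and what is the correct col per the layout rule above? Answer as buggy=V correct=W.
buggy=1 correct=2

`(lane % 4) + 2*(i % 2)`[1,2]->1
lane 1->1/4=0, 1 mod 4=1
i=2  r:0+8->8  c:2·1+0->2
col: 1 vs 2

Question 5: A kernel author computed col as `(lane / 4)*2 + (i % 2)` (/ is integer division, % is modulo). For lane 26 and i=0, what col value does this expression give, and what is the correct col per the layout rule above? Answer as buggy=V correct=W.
`(lane / 4)*2 + (i % 2)`[26,0]->12
lane 26: gid=6 (26/4), tid=2 (26%4)
i=0: r=6+0=6, c=2*2+0=4
col: 12 vs 4

buggy=12 correct=4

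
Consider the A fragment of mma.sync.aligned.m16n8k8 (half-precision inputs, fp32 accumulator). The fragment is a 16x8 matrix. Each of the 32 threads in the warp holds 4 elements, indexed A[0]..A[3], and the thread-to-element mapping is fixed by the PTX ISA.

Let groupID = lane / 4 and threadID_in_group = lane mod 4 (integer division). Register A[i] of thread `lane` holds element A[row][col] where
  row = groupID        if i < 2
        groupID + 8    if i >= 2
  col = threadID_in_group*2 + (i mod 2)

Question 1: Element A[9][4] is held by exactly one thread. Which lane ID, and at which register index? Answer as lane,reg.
6,2

r=9⇒gr=1,Rb=1  c=4⇒th=2,odd=0
L=1*4+2=6  i=1*2+0=2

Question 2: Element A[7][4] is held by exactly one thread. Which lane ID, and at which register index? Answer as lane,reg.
r:7=>grp=7,rB=0  c:4=>tig=2,lo=0
L=7*4+2=30  i=0*2+0=0

30,0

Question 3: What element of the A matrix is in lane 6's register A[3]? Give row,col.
9,5

lane 6->6/4=1, 6 mod 4=2
i=3  r:1+8->9  c:2·2+1->5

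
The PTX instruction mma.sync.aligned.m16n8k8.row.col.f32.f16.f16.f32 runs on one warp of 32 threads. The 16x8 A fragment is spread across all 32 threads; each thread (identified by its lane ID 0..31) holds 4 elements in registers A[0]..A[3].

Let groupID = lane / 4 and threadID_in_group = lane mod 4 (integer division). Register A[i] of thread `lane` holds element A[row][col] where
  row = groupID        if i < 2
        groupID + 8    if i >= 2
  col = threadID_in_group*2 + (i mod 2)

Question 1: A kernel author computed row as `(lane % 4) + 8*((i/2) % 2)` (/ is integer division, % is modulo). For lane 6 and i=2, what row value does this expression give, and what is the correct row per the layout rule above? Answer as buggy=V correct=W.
`(lane % 4) + 8*((i/2) % 2)`[6,2]->10
lane 6: g=1 (6/4), t=2 (6%4)
i=2: r=1+8=9, c=2*2+0=4
row: 10 vs 9

buggy=10 correct=9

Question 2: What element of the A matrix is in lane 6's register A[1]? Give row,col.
lane 6: gr=1 (6/4), th=2 (6%4)
i=1: r=1+0=1, c=2*2+1=5

1,5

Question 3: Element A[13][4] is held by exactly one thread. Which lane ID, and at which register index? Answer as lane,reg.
r: 13->gid=5,r8=1  c: 4->tid=2,i&1=0
L=5*4+2=22  i=1*2+0=2

22,2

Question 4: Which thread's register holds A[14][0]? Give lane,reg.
24,2

r: 14->gid=6,r8=1  c: 0->tid=0,i&1=0
L=6*4+0=24  i=1*2+0=2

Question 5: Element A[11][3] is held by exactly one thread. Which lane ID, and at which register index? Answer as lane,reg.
13,3

r:11=>grp=3,rB=1  c:3=>tig=1,lo=1
L=3*4+1=13  i=1*2+1=3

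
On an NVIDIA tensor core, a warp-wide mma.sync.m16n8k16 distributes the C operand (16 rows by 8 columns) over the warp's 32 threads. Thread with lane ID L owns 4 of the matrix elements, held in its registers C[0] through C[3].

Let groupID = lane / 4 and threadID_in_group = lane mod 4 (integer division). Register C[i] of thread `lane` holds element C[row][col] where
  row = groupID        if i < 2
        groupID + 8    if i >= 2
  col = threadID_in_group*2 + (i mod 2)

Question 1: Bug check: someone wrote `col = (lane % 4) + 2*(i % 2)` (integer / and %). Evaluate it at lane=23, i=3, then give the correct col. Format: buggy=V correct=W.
`(lane % 4) + 2*(i % 2)`[23,3]->5
lane 23->23/4=5, 23 mod 4=3
i=3  r:5+8->13  c:2·3+1->7
col: 5 vs 7

buggy=5 correct=7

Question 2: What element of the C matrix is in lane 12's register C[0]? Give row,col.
3,0

lane 12=>12/4=3, 12 mod 4=0
i=0  r:3+0=>3  c:2·0+0=>0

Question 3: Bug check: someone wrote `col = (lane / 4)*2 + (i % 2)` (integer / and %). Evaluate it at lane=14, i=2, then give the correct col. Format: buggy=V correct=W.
`(lane / 4)*2 + (i % 2)`[14,2]->6
L=14->gid=14>>2=3, tid=14&3=2
[2]->row 3+8=11  col 2·2+0=4
col: 6 vs 4

buggy=6 correct=4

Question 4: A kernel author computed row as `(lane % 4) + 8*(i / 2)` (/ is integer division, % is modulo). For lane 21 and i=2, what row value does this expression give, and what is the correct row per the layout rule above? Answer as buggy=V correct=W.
`(lane % 4) + 8*(i / 2)`[21,2]→9
lane 21: G=5 (21/4), T=1 (21%4)
i=2: r=5+8=13, c=1*2+0=2
row: 9 vs 13

buggy=9 correct=13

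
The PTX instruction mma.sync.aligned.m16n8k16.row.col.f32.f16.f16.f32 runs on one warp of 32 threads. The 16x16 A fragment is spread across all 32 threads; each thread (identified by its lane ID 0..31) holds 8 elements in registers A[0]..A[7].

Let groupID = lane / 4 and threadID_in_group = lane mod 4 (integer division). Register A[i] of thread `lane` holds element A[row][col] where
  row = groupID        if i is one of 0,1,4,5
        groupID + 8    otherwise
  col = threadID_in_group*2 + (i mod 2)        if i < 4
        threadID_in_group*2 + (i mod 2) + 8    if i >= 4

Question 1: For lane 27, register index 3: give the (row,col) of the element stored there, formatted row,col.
27: gid=6,tid=3
[3] (6+8,3*2+1+0) = (14,7)

14,7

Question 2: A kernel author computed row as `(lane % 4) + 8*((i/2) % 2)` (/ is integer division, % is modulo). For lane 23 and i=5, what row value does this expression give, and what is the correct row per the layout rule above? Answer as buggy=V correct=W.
buggy=3 correct=5

`(lane % 4) + 8*((i/2) % 2)`[23,5]->3
lane 23: gid=5 (23/4), tid=3 (23%4)
i=5: r=5+0=5, c=3*2+1+8=15
row: 3 vs 5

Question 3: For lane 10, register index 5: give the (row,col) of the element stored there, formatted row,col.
2,13

lane 10: gr=2 (10/4), th=2 (10%4)
i=5: r=2+0=2, c=2*2+1+8=13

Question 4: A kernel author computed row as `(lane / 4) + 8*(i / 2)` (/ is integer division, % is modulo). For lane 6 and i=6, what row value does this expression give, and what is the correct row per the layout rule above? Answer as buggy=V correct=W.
`(lane / 4) + 8*(i / 2)`[6,6]->25
6: g=1,t=2
[6] (1+8,2*2+0+8) = (9,12)
row: 25 vs 9

buggy=25 correct=9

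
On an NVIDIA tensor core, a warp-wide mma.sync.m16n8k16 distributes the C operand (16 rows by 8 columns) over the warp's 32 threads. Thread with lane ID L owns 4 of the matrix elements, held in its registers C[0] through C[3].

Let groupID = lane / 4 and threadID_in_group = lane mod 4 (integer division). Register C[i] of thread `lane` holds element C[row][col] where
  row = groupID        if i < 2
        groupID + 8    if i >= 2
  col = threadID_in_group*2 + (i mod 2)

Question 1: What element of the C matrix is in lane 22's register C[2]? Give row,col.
13,4

lane 22: G=5 (22/4), T=2 (22%4)
i=2: r=5+8=13, c=2*2+0=4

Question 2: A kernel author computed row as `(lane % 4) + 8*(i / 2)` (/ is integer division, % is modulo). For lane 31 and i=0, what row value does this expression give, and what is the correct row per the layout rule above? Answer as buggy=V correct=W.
buggy=3 correct=7

`(lane % 4) + 8*(i / 2)`[31,0]=>3
L=31=>grp=31>>2=7, tig=31&3=3
[0]=>row 7+0=7  col 3·2+0=6
row: 3 vs 7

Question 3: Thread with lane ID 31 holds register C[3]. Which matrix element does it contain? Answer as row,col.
15,7

L=31->gid=31>>2=7, tid=31&3=3
[3]->row 7+8=15  col 3·2+1=7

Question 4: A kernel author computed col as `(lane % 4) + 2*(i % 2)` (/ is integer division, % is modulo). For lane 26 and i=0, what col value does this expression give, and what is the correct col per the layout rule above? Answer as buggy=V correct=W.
`(lane % 4) + 2*(i % 2)`[26,0]->2
L=26->g=26>>2=6, t=26&3=2
[0]->row 6+0=6  col 2·2+0=4
col: 2 vs 4

buggy=2 correct=4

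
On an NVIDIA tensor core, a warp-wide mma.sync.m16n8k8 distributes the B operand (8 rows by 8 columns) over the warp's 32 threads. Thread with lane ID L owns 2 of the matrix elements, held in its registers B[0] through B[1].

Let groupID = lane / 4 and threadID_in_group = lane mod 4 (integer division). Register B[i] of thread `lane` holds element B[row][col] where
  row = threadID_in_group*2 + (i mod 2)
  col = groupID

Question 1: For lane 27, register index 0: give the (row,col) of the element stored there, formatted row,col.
6,6

lane 27: gr=6 (27/4), th=3 (27%4)
i=0: r=3*2+0=6, c=gr=6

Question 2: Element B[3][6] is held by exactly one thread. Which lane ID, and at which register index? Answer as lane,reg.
25,1

c:6=>grp=6  r:3=>tig=1,lo=1
L=6*4+1=25  i=1=1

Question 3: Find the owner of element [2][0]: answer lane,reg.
c=0->g=0  r=2->t=1,b0=0
L=0*4+1=1  i=0=0

1,0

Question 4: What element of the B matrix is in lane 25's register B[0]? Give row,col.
lane 25: gr=6 (25/4), th=1 (25%4)
i=0: r=1*2+0=2, c=gr=6

2,6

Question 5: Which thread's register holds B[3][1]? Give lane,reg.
5,1

c=1⇒gr=1  r=3⇒th=1,odd=1
L=1*4+1=5  i=1=1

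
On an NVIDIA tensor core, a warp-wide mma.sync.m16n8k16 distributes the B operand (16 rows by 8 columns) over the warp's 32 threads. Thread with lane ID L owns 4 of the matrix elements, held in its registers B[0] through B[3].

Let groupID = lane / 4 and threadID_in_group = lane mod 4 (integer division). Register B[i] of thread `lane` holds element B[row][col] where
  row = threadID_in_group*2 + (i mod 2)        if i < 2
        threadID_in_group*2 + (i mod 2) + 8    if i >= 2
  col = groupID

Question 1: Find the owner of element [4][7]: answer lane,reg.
30,0

c=7⇒gr=7  r=4⇒Rb=0,th=2,odd=0
L=7*4+2=30  i=0*2+0=0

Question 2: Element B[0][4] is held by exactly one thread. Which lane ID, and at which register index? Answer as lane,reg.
c:4=>grp=4  r:0=>rB=0,tig=0,lo=0
L=4*4+0=16  i=0*2+0=0

16,0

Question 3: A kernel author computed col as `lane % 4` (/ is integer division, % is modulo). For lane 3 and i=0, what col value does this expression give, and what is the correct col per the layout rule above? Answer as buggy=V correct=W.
buggy=3 correct=0

`lane % 4`[3,0]->3
L=3->gid=3>>2=0, tid=3&3=3
[0]->row 3·2+0+0=6  col gid=0
col: 3 vs 0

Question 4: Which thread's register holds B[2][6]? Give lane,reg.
c=6⇒gr=6  r=2⇒Rb=0,th=1,odd=0
L=6*4+1=25  i=0*2+0=0

25,0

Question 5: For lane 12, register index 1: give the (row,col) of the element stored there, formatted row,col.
12: gid=3,tid=0
[1] (0*2+1+0,3) = (1,3)

1,3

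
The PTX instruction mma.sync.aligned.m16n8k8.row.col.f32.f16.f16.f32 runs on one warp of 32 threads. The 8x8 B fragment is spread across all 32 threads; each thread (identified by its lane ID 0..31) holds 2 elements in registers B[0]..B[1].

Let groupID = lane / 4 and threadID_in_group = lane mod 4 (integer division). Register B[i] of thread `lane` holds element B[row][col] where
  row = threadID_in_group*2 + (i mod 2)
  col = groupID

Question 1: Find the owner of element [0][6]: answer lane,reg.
c=6→G=6  r=0→T=0,p=0
L=6*4+0=24  i=0=0

24,0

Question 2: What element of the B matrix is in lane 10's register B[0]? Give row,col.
4,2

lane 10: grp=2 (10/4), tig=2 (10%4)
i=0: r=2*2+0=4, c=grp=2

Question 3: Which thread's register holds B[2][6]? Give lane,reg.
25,0

c:6=>grp=6  r:2=>tig=1,lo=0
L=6*4+1=25  i=0=0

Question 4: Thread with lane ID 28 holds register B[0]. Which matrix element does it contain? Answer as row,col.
0,7

lane 28⇒28/4=7, 28 mod 4=0
i=0  r:2·0+0⇒0  c:7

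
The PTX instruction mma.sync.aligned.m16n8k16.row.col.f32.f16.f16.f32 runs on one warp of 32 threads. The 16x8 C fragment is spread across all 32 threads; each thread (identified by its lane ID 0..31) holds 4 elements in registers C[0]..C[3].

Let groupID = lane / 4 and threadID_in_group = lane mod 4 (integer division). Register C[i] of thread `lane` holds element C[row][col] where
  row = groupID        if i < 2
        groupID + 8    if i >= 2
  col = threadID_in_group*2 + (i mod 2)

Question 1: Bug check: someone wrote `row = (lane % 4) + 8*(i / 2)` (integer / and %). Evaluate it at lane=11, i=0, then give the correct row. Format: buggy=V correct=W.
buggy=3 correct=2

`(lane % 4) + 8*(i / 2)`[11,0]=>3
L=11=>grp=11>>2=2, tig=11&3=3
[0]=>row 2+0=2  col 3·2+0=6
row: 3 vs 2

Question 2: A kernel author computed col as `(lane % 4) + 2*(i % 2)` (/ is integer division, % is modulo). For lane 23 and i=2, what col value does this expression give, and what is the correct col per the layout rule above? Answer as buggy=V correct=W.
buggy=3 correct=6

`(lane % 4) + 2*(i % 2)`[23,2]->3
L=23->g=23>>2=5, t=23&3=3
[2]->row 5+8=13  col 3·2+0=6
col: 3 vs 6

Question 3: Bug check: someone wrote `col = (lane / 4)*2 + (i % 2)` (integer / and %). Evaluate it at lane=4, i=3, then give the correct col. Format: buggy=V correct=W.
`(lane / 4)*2 + (i % 2)`[4,3]⇒3
lane 4: gr=1 (4/4), th=0 (4%4)
i=3: r=1+8=9, c=0*2+1=1
col: 3 vs 1

buggy=3 correct=1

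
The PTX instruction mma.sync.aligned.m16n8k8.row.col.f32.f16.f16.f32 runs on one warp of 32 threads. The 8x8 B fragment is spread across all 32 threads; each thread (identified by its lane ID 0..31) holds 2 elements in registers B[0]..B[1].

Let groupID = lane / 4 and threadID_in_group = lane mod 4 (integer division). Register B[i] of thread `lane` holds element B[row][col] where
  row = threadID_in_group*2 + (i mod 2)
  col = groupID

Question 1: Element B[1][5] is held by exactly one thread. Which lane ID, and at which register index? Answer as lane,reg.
20,1

c:5=>grp=5  r:1=>tig=0,lo=1
L=5*4+0=20  i=1=1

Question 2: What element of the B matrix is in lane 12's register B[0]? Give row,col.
lane 12->12/4=3, 12 mod 4=0
i=0  r:2·0+0->0  c:3

0,3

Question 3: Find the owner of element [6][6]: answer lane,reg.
27,0

c=6->g=6  r=6->t=3,b0=0
L=6*4+3=27  i=0=0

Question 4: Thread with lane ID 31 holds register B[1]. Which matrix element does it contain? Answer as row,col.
7,7

lane 31: gr=7 (31/4), th=3 (31%4)
i=1: r=3*2+1=7, c=gr=7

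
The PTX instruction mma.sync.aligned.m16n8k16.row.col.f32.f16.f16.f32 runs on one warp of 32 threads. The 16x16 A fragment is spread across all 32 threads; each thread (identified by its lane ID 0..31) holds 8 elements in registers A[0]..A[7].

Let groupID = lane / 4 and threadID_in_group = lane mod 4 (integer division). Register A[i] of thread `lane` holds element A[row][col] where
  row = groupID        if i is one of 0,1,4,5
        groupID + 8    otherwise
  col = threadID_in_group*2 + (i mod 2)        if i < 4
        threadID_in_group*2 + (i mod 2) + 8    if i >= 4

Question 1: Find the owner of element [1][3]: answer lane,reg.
r: 1->gid=1,r8=0  c: 3->c8=0,tid=1,i&1=1
L=1*4+1=5  i=0*4+0*2+1=1

5,1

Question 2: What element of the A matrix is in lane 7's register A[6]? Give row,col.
9,14

7: grp=1,tig=3
[6] (1+8,3*2+0+8) = (9,14)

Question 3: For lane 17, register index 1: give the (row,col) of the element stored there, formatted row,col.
lane 17→17/4=4, 17 mod 4=1
i=1  r:4+0→4  c:2·1+1+0→3

4,3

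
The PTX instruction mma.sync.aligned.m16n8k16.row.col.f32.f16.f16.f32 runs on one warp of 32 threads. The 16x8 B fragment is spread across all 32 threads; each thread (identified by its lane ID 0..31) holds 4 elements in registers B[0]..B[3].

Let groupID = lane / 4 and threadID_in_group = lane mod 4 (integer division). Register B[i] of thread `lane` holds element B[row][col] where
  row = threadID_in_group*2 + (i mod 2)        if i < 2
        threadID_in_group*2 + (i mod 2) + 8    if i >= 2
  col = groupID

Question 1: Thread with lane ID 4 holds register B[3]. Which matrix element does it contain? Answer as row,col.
L=4=>grp=4>>2=1, tig=4&3=0
[3]=>row 0·2+1+8=9  col grp=1

9,1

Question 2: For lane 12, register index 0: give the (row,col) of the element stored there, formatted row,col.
0,3

lane 12⇒12/4=3, 12 mod 4=0
i=0  r:2·0+0+0⇒0  c:3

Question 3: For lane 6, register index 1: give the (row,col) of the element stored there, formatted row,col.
5,1

L=6→G=6>>2=1, T=6&3=2
[1]→row 2·2+1+0=5  col G=1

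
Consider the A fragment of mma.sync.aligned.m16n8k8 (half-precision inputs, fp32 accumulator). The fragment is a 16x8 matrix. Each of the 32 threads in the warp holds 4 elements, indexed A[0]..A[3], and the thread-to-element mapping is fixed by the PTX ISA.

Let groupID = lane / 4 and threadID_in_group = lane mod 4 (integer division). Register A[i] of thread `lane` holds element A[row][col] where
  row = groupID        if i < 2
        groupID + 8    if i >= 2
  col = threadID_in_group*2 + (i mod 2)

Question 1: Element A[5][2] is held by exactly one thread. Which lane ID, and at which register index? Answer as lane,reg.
21,0

r=5⇒gr=5,Rb=0  c=2⇒th=1,odd=0
L=5*4+1=21  i=0*2+0=0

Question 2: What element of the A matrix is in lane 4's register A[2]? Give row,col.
9,0

L=4→G=4>>2=1, T=4&3=0
[2]→row 1+8=9  col 0·2+0=0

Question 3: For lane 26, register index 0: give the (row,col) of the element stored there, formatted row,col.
lane 26->26/4=6, 26 mod 4=2
i=0  r:6+0->6  c:2·2+0->4

6,4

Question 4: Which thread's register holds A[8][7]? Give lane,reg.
r: 8->gid=0,r8=1  c: 7->tid=3,i&1=1
L=0*4+3=3  i=1*2+1=3

3,3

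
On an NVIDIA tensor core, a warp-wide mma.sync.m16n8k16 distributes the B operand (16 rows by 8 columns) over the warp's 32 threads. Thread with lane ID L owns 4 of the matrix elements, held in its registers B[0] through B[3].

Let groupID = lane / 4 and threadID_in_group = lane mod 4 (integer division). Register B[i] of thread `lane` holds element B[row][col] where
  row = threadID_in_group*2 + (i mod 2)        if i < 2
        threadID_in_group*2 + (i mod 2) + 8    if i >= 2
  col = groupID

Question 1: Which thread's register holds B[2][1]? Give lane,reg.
5,0

c=1⇒gr=1  r=2⇒Rb=0,th=1,odd=0
L=1*4+1=5  i=0*2+0=0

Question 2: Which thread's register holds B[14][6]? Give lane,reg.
27,2

c: 6->gid=6  r: 14->r8=1,tid=3,i&1=0
L=6*4+3=27  i=1*2+0=2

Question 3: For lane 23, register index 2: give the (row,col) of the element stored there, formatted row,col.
L=23->gid=23>>2=5, tid=23&3=3
[2]->row 3·2+0+8=14  col gid=5

14,5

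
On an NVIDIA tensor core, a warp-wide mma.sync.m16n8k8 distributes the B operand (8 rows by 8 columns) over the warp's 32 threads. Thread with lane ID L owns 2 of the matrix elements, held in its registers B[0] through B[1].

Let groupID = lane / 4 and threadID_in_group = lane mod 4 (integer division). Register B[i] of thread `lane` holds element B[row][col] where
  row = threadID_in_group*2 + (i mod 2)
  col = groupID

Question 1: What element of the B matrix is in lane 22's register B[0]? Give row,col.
4,5

22: gid=5,tid=2
[0] (2*2+0,5) = (4,5)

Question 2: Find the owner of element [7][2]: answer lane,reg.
c=2→G=2  r=7→T=3,p=1
L=2*4+3=11  i=1=1

11,1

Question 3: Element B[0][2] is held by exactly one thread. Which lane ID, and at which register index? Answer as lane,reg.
c: 2->gid=2  r: 0->tid=0,i&1=0
L=2*4+0=8  i=0=0

8,0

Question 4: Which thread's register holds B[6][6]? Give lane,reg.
27,0

c: 6->gid=6  r: 6->tid=3,i&1=0
L=6*4+3=27  i=0=0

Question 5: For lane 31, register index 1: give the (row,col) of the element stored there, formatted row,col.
7,7

L=31=>grp=31>>2=7, tig=31&3=3
[1]=>row 3·2+1=7  col grp=7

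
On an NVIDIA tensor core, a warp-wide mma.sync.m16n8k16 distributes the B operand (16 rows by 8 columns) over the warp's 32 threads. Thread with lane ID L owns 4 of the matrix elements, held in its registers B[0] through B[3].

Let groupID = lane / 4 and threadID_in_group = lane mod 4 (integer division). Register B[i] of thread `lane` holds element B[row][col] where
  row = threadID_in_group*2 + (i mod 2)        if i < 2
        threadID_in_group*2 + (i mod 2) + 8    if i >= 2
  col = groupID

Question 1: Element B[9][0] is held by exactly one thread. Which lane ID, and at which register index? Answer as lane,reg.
c: 0->gid=0  r: 9->r8=1,tid=0,i&1=1
L=0*4+0=0  i=1*2+1=3

0,3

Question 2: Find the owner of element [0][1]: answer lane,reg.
c: 1->gid=1  r: 0->r8=0,tid=0,i&1=0
L=1*4+0=4  i=0*2+0=0

4,0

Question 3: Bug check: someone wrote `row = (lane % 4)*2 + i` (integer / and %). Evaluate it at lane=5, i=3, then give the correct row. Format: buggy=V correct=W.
`(lane % 4)*2 + i`[5,3]=>5
5: grp=1,tig=1
[3] (1*2+1+8,1) = (11,1)
row: 5 vs 11

buggy=5 correct=11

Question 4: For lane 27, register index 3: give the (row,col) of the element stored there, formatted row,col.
15,6

lane 27: g=6 (27/4), t=3 (27%4)
i=3: r=3*2+1+8=15, c=g=6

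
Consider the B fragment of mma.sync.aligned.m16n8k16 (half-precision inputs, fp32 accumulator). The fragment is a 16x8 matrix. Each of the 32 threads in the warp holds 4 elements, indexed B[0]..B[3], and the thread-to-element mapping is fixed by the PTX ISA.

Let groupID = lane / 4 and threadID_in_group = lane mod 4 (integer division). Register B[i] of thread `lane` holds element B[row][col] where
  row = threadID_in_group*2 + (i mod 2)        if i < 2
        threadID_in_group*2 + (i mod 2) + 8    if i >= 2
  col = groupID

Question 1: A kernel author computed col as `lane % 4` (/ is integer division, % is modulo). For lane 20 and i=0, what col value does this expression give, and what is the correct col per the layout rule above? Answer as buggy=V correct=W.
buggy=0 correct=5

`lane % 4`[20,0]->0
lane 20: g=5 (20/4), t=0 (20%4)
i=0: r=0*2+0+0=0, c=g=5
col: 0 vs 5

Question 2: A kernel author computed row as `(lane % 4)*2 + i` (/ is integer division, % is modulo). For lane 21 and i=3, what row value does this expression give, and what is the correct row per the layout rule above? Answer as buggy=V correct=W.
`(lane % 4)*2 + i`[21,3]⇒5
L=21⇒gr=21>>2=5, th=21&3=1
[3]⇒row 1·2+1+8=11  col gr=5
row: 5 vs 11

buggy=5 correct=11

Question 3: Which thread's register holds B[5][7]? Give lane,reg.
30,1

c:7=>grp=7  r:5=>rB=0,tig=2,lo=1
L=7*4+2=30  i=0*2+1=1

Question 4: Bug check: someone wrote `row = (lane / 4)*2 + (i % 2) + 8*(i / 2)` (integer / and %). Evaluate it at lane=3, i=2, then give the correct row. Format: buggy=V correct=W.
buggy=8 correct=14

`(lane / 4)*2 + (i % 2) + 8*(i / 2)`[3,2]->8
lane 3->3/4=0, 3 mod 4=3
i=2  r:2·3+0+8->14  c:0
row: 8 vs 14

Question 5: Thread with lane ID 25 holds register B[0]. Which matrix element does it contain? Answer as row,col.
2,6

lane 25=>25/4=6, 25 mod 4=1
i=0  r:2·1+0+0=>2  c:6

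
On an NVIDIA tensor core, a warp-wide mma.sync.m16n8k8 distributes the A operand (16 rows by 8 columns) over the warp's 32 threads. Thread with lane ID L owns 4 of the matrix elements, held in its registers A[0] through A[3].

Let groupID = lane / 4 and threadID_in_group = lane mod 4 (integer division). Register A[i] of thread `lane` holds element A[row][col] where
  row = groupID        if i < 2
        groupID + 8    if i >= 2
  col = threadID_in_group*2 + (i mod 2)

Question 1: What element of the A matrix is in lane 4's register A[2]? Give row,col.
L=4→G=4>>2=1, T=4&3=0
[2]→row 1+8=9  col 0·2+0=0

9,0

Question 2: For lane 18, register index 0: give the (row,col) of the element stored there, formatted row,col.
lane 18: gid=4 (18/4), tid=2 (18%4)
i=0: r=4+0=4, c=2*2+0=4

4,4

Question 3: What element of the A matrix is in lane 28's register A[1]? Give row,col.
7,1

28: grp=7,tig=0
[1] (7+0,0*2+1) = (7,1)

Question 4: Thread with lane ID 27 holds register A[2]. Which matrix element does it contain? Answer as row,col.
L=27->gid=27>>2=6, tid=27&3=3
[2]->row 6+8=14  col 3·2+0=6

14,6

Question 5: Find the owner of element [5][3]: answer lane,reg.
21,1

r=5->g=5,rb=0  c=3->t=1,b0=1
L=5*4+1=21  i=0*2+1=1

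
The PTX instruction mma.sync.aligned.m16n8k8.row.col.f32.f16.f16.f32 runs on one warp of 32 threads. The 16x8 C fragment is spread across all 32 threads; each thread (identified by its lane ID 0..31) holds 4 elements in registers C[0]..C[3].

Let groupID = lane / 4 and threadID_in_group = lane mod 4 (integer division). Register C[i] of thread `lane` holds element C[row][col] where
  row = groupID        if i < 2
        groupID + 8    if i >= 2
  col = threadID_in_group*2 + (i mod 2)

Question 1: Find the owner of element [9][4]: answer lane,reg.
r:9=>grp=1,rB=1  c:4=>tig=2,lo=0
L=1*4+2=6  i=1*2+0=2

6,2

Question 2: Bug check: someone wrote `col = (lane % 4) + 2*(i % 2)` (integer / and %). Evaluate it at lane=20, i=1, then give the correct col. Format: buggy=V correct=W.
buggy=2 correct=1

`(lane % 4) + 2*(i % 2)`[20,1]⇒2
lane 20⇒20/4=5, 20 mod 4=0
i=1  r:5+0⇒5  c:2·0+1⇒1
col: 2 vs 1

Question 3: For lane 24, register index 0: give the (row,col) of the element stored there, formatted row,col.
24: gr=6,th=0
[0] (6+0,0*2+0) = (6,0)

6,0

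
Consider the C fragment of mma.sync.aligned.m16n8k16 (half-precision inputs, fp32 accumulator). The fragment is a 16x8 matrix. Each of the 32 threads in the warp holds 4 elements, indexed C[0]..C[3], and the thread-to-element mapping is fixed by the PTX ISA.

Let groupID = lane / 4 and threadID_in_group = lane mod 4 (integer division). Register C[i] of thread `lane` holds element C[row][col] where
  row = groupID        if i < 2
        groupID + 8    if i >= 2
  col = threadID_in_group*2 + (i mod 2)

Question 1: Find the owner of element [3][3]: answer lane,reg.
13,1

r=3->g=3,rb=0  c=3->t=1,b0=1
L=3*4+1=13  i=0*2+1=1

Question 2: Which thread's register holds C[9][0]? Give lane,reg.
4,2

r: 9->gid=1,r8=1  c: 0->tid=0,i&1=0
L=1*4+0=4  i=1*2+0=2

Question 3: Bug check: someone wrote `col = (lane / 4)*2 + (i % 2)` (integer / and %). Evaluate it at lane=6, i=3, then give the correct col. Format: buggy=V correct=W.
buggy=3 correct=5

`(lane / 4)*2 + (i % 2)`[6,3]->3
lane 6->6/4=1, 6 mod 4=2
i=3  r:1+8->9  c:2·2+1->5
col: 3 vs 5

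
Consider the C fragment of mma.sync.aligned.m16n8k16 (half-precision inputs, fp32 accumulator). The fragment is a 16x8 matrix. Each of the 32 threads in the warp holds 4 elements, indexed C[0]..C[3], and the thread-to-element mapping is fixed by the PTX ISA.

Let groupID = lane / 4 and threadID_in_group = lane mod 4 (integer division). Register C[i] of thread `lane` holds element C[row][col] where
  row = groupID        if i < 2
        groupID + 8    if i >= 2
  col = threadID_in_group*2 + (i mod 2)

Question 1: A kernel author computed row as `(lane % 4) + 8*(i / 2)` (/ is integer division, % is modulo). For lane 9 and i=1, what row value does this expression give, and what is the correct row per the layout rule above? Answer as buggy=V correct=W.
buggy=1 correct=2

`(lane % 4) + 8*(i / 2)`[9,1]->1
L=9->g=9>>2=2, t=9&3=1
[1]->row 2+0=2  col 1·2+1=3
row: 1 vs 2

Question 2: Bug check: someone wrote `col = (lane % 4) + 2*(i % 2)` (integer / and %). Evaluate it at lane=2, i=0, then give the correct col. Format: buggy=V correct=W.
buggy=2 correct=4

`(lane % 4) + 2*(i % 2)`[2,0]→2
lane 2→2/4=0, 2 mod 4=2
i=0  r:0+0→0  c:2·2+0→4
col: 2 vs 4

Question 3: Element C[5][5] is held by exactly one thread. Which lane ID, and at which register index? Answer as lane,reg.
22,1

r:5=>grp=5,rB=0  c:5=>tig=2,lo=1
L=5*4+2=22  i=0*2+1=1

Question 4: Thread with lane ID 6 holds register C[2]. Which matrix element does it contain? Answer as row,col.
lane 6=>6/4=1, 6 mod 4=2
i=2  r:1+8=>9  c:2·2+0=>4

9,4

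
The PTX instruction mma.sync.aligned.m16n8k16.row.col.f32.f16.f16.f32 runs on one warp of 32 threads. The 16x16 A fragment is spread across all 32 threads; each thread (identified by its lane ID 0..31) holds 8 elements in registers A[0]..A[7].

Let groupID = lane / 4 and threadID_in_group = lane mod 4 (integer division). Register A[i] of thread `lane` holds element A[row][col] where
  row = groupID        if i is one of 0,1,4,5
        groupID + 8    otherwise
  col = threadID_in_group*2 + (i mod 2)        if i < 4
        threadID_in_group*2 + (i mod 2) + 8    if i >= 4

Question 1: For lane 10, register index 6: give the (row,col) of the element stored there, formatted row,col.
10: gr=2,th=2
[6] (2+8,2*2+0+8) = (10,12)

10,12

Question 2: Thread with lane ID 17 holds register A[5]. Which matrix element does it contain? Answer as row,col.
L=17→G=17>>2=4, T=17&3=1
[5]→row 4+0=4  col 1·2+1+8=11

4,11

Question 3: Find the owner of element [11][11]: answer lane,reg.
13,7

r: 11->gid=3,r8=1  c: 11->c8=1,tid=1,i&1=1
L=3*4+1=13  i=1*4+1*2+1=7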